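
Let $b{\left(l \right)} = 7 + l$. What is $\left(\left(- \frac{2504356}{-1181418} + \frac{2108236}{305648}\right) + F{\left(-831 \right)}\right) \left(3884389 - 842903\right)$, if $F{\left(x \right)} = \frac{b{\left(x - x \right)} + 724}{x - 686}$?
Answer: $\frac{18138860284642252337}{698706301182} \approx 2.5961 \cdot 10^{7}$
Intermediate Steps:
$F{\left(x \right)} = \frac{731}{-686 + x}$ ($F{\left(x \right)} = \frac{\left(7 + \left(x - x\right)\right) + 724}{x - 686} = \frac{\left(7 + 0\right) + 724}{-686 + x} = \frac{7 + 724}{-686 + x} = \frac{731}{-686 + x}$)
$\left(\left(- \frac{2504356}{-1181418} + \frac{2108236}{305648}\right) + F{\left(-831 \right)}\right) \left(3884389 - 842903\right) = \left(\left(- \frac{2504356}{-1181418} + \frac{2108236}{305648}\right) + \frac{731}{-686 - 831}\right) \left(3884389 - 842903\right) = \left(\left(\left(-2504356\right) \left(- \frac{1}{1181418}\right) + 2108236 \cdot \frac{1}{305648}\right) + \frac{731}{-1517}\right) 3041486 = \left(\left(\frac{1252178}{590709} + \frac{527059}{76412}\right) + 731 \left(- \frac{1}{1517}\right)\right) 3041486 = \left(\frac{8306528983}{921168492} - \frac{731}{1517}\right) 3041486 = \frac{11927630299559}{1397412602364} \cdot 3041486 = \frac{18138860284642252337}{698706301182}$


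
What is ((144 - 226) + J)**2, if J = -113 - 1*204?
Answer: 159201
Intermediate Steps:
J = -317 (J = -113 - 204 = -317)
((144 - 226) + J)**2 = ((144 - 226) - 317)**2 = (-82 - 317)**2 = (-399)**2 = 159201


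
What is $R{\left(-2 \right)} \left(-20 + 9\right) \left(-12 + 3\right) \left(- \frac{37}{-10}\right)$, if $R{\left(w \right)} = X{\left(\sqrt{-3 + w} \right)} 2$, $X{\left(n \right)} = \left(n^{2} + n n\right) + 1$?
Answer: $- \frac{32967}{5} \approx -6593.4$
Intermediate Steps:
$X{\left(n \right)} = 1 + 2 n^{2}$ ($X{\left(n \right)} = \left(n^{2} + n^{2}\right) + 1 = 2 n^{2} + 1 = 1 + 2 n^{2}$)
$R{\left(w \right)} = -10 + 4 w$ ($R{\left(w \right)} = \left(1 + 2 \left(\sqrt{-3 + w}\right)^{2}\right) 2 = \left(1 + 2 \left(-3 + w\right)\right) 2 = \left(1 + \left(-6 + 2 w\right)\right) 2 = \left(-5 + 2 w\right) 2 = -10 + 4 w$)
$R{\left(-2 \right)} \left(-20 + 9\right) \left(-12 + 3\right) \left(- \frac{37}{-10}\right) = \left(-10 + 4 \left(-2\right)\right) \left(-20 + 9\right) \left(-12 + 3\right) \left(- \frac{37}{-10}\right) = \left(-10 - 8\right) \left(\left(-11\right) \left(-9\right)\right) \left(\left(-37\right) \left(- \frac{1}{10}\right)\right) = \left(-18\right) 99 \cdot \frac{37}{10} = \left(-1782\right) \frac{37}{10} = - \frac{32967}{5}$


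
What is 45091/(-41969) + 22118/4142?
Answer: 370751710/86917799 ≈ 4.2655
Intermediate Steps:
45091/(-41969) + 22118/4142 = 45091*(-1/41969) + 22118*(1/4142) = -45091/41969 + 11059/2071 = 370751710/86917799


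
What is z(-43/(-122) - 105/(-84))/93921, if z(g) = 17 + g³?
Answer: 102243933/454790026688 ≈ 0.00022482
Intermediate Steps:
z(-43/(-122) - 105/(-84))/93921 = (17 + (-43/(-122) - 105/(-84))³)/93921 = (17 + (-43*(-1/122) - 105*(-1/84))³)*(1/93921) = (17 + (43/122 + 5/4)³)*(1/93921) = (17 + (391/244)³)*(1/93921) = (17 + 59776471/14526784)*(1/93921) = (306731799/14526784)*(1/93921) = 102243933/454790026688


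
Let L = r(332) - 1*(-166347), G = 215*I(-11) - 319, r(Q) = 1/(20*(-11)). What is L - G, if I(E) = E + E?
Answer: 37707119/220 ≈ 1.7140e+5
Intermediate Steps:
I(E) = 2*E
r(Q) = -1/220 (r(Q) = 1/(-220) = -1/220)
G = -5049 (G = 215*(2*(-11)) - 319 = 215*(-22) - 319 = -4730 - 319 = -5049)
L = 36596339/220 (L = -1/220 - 1*(-166347) = -1/220 + 166347 = 36596339/220 ≈ 1.6635e+5)
L - G = 36596339/220 - 1*(-5049) = 36596339/220 + 5049 = 37707119/220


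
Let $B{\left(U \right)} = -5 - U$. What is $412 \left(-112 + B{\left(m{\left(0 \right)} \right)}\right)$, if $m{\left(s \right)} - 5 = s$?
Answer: $-50264$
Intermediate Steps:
$m{\left(s \right)} = 5 + s$
$412 \left(-112 + B{\left(m{\left(0 \right)} \right)}\right) = 412 \left(-112 - 10\right) = 412 \left(-122\right) = -50264$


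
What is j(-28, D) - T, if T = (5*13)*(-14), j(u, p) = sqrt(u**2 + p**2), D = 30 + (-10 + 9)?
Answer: 910 + 5*sqrt(65) ≈ 950.31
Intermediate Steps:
D = 29 (D = 30 - 1 = 29)
j(u, p) = sqrt(p**2 + u**2)
T = -910 (T = 65*(-14) = -910)
j(-28, D) - T = sqrt(29**2 + (-28)**2) - 1*(-910) = sqrt(841 + 784) + 910 = sqrt(1625) + 910 = 5*sqrt(65) + 910 = 910 + 5*sqrt(65)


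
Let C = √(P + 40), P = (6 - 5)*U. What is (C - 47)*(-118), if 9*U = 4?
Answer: 5546 - 236*√91/3 ≈ 4795.6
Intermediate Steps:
U = 4/9 (U = (⅑)*4 = 4/9 ≈ 0.44444)
P = 4/9 (P = (6 - 5)*(4/9) = 1*(4/9) = 4/9 ≈ 0.44444)
C = 2*√91/3 (C = √(4/9 + 40) = √(364/9) = 2*√91/3 ≈ 6.3596)
(C - 47)*(-118) = (2*√91/3 - 47)*(-118) = (-47 + 2*√91/3)*(-118) = 5546 - 236*√91/3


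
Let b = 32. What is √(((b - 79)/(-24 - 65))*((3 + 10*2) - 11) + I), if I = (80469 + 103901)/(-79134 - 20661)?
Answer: √14166559096590/1776351 ≈ 2.1189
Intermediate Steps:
I = -36874/19959 (I = 184370/(-99795) = 184370*(-1/99795) = -36874/19959 ≈ -1.8475)
√(((b - 79)/(-24 - 65))*((3 + 10*2) - 11) + I) = √(((32 - 79)/(-24 - 65))*((3 + 10*2) - 11) - 36874/19959) = √((-47/(-89))*((3 + 20) - 11) - 36874/19959) = √((-47*(-1/89))*(23 - 11) - 36874/19959) = √((47/89)*12 - 36874/19959) = √(564/89 - 36874/19959) = √(7975090/1776351) = √14166559096590/1776351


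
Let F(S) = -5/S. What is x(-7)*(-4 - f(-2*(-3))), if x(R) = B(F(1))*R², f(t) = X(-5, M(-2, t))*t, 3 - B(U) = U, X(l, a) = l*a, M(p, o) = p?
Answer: -25088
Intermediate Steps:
X(l, a) = a*l
B(U) = 3 - U
f(t) = 10*t (f(t) = (-2*(-5))*t = 10*t)
x(R) = 8*R² (x(R) = (3 - (-5)/1)*R² = (3 - (-5))*R² = (3 - 1*(-5))*R² = (3 + 5)*R² = 8*R²)
x(-7)*(-4 - f(-2*(-3))) = (8*(-7)²)*(-4 - 10*(-2*(-3))) = (8*49)*(-4 - 10*6) = 392*(-4 - 1*60) = 392*(-4 - 60) = 392*(-64) = -25088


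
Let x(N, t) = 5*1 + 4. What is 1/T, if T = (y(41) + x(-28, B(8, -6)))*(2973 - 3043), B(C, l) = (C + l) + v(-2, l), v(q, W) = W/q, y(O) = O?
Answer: -1/3500 ≈ -0.00028571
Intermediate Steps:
B(C, l) = C + l/2 (B(C, l) = (C + l) + l/(-2) = (C + l) + l*(-½) = (C + l) - l/2 = C + l/2)
x(N, t) = 9 (x(N, t) = 5 + 4 = 9)
T = -3500 (T = (41 + 9)*(2973 - 3043) = 50*(-70) = -3500)
1/T = 1/(-3500) = -1/3500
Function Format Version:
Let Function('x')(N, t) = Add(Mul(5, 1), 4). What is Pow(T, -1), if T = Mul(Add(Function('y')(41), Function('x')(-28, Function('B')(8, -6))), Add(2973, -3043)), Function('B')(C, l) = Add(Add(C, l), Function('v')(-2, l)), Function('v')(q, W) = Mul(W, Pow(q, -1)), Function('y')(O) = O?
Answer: Rational(-1, 3500) ≈ -0.00028571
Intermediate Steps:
Function('B')(C, l) = Add(C, Mul(Rational(1, 2), l)) (Function('B')(C, l) = Add(Add(C, l), Mul(l, Pow(-2, -1))) = Add(Add(C, l), Mul(l, Rational(-1, 2))) = Add(Add(C, l), Mul(Rational(-1, 2), l)) = Add(C, Mul(Rational(1, 2), l)))
Function('x')(N, t) = 9 (Function('x')(N, t) = Add(5, 4) = 9)
T = -3500 (T = Mul(Add(41, 9), Add(2973, -3043)) = Mul(50, -70) = -3500)
Pow(T, -1) = Pow(-3500, -1) = Rational(-1, 3500)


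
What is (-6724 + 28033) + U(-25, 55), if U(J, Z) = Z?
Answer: 21364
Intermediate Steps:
(-6724 + 28033) + U(-25, 55) = (-6724 + 28033) + 55 = 21309 + 55 = 21364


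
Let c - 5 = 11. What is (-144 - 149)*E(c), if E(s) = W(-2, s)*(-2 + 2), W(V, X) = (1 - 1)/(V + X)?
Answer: 0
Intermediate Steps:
c = 16 (c = 5 + 11 = 16)
W(V, X) = 0 (W(V, X) = 0/(V + X) = 0)
E(s) = 0 (E(s) = 0*(-2 + 2) = 0*0 = 0)
(-144 - 149)*E(c) = (-144 - 149)*0 = -293*0 = 0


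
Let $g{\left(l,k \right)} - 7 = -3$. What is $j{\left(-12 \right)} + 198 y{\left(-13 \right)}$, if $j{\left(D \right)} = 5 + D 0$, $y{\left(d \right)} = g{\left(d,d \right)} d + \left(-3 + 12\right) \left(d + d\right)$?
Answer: $-56623$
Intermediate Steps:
$g{\left(l,k \right)} = 4$ ($g{\left(l,k \right)} = 7 - 3 = 4$)
$y{\left(d \right)} = 22 d$ ($y{\left(d \right)} = 4 d + \left(-3 + 12\right) \left(d + d\right) = 4 d + 9 \cdot 2 d = 4 d + 18 d = 22 d$)
$j{\left(D \right)} = 5$ ($j{\left(D \right)} = 5 + 0 = 5$)
$j{\left(-12 \right)} + 198 y{\left(-13 \right)} = 5 + 198 \cdot 22 \left(-13\right) = 5 + 198 \left(-286\right) = 5 - 56628 = -56623$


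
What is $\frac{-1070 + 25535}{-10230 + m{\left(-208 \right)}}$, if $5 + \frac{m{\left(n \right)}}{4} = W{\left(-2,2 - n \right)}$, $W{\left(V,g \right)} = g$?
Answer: $- \frac{4893}{1882} \approx -2.5999$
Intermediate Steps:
$m{\left(n \right)} = -12 - 4 n$ ($m{\left(n \right)} = -20 + 4 \left(2 - n\right) = -20 - \left(-8 + 4 n\right) = -12 - 4 n$)
$\frac{-1070 + 25535}{-10230 + m{\left(-208 \right)}} = \frac{-1070 + 25535}{-10230 - -820} = \frac{24465}{-10230 + \left(-12 + 832\right)} = \frac{24465}{-10230 + 820} = \frac{24465}{-9410} = 24465 \left(- \frac{1}{9410}\right) = - \frac{4893}{1882}$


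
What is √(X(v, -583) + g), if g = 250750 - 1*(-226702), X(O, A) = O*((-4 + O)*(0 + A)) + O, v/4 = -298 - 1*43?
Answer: 2*I*√271843482 ≈ 32975.0*I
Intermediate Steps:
v = -1364 (v = 4*(-298 - 1*43) = 4*(-298 - 43) = 4*(-341) = -1364)
X(O, A) = O + A*O*(-4 + O) (X(O, A) = O*((-4 + O)*A) + O = O*(A*(-4 + O)) + O = A*O*(-4 + O) + O = O + A*O*(-4 + O))
g = 477452 (g = 250750 + 226702 = 477452)
√(X(v, -583) + g) = √(-1364*(1 - 4*(-583) - 583*(-1364)) + 477452) = √(-1364*(1 + 2332 + 795212) + 477452) = √(-1364*797545 + 477452) = √(-1087851380 + 477452) = √(-1087373928) = 2*I*√271843482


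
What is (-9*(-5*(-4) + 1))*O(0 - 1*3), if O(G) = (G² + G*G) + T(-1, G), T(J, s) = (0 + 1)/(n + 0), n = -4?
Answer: -13419/4 ≈ -3354.8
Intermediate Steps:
T(J, s) = -¼ (T(J, s) = (0 + 1)/(-4 + 0) = 1/(-4) = 1*(-¼) = -¼)
O(G) = -¼ + 2*G² (O(G) = (G² + G*G) - ¼ = (G² + G²) - ¼ = 2*G² - ¼ = -¼ + 2*G²)
(-9*(-5*(-4) + 1))*O(0 - 1*3) = (-9*(-5*(-4) + 1))*(-¼ + 2*(0 - 1*3)²) = (-9*(20 + 1))*(-¼ + 2*(0 - 3)²) = (-9*21)*(-¼ + 2*(-3)²) = -189*(-¼ + 2*9) = -189*(-¼ + 18) = -189*71/4 = -13419/4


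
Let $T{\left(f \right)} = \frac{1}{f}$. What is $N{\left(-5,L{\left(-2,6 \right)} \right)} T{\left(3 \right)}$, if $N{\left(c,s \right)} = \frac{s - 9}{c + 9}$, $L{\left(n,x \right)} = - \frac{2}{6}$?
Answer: $- \frac{7}{9} \approx -0.77778$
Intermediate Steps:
$L{\left(n,x \right)} = - \frac{1}{3}$ ($L{\left(n,x \right)} = \left(-2\right) \frac{1}{6} = - \frac{1}{3}$)
$N{\left(c,s \right)} = \frac{-9 + s}{9 + c}$
$N{\left(-5,L{\left(-2,6 \right)} \right)} T{\left(3 \right)} = \frac{\frac{1}{9 - 5} \left(-9 - \frac{1}{3}\right)}{3} = \frac{1}{4} \left(- \frac{28}{3}\right) \frac{1}{3} = \left(- \frac{7}{3}\right) \frac{1}{3} = - \frac{7}{9}$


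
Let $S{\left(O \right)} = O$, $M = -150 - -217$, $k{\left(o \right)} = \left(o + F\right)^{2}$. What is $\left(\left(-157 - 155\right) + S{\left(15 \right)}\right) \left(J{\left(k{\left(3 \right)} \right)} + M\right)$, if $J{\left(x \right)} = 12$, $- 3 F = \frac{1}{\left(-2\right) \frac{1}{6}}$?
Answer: $-23463$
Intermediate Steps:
$F = 1$ ($F = - \frac{1}{3 \left(- \frac{2}{6}\right)} = - \frac{1}{3 \left(\left(-2\right) \frac{1}{6}\right)} = - \frac{1}{3 \left(- \frac{1}{3}\right)} = \left(- \frac{1}{3}\right) \left(-3\right) = 1$)
$k{\left(o \right)} = \left(1 + o\right)^{2}$ ($k{\left(o \right)} = \left(o + 1\right)^{2} = \left(1 + o\right)^{2}$)
$M = 67$ ($M = -150 + 217 = 67$)
$\left(\left(-157 - 155\right) + S{\left(15 \right)}\right) \left(J{\left(k{\left(3 \right)} \right)} + M\right) = \left(\left(-157 - 155\right) + 15\right) \left(12 + 67\right) = \left(-312 + 15\right) 79 = \left(-297\right) 79 = -23463$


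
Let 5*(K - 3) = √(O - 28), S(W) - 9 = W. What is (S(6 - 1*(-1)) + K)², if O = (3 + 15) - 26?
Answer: 8989/25 + 228*I/5 ≈ 359.56 + 45.6*I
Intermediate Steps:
S(W) = 9 + W
O = -8 (O = 18 - 26 = -8)
K = 3 + 6*I/5 (K = 3 + √(-8 - 28)/5 = 3 + √(-36)/5 = 3 + (6*I)/5 = 3 + 6*I/5 ≈ 3.0 + 1.2*I)
(S(6 - 1*(-1)) + K)² = ((9 + (6 - 1*(-1))) + (3 + 6*I/5))² = ((9 + (6 + 1)) + (3 + 6*I/5))² = ((9 + 7) + (3 + 6*I/5))² = (16 + (3 + 6*I/5))² = (19 + 6*I/5)²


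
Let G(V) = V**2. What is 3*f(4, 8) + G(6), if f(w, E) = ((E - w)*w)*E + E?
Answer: 444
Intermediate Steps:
f(w, E) = E + E*w*(E - w) (f(w, E) = (w*(E - w))*E + E = E*w*(E - w) + E = E + E*w*(E - w))
3*f(4, 8) + G(6) = 3*(8*(1 - 1*4**2 + 8*4)) + 6**2 = 3*(8*(1 - 1*16 + 32)) + 36 = 3*(8*(1 - 16 + 32)) + 36 = 3*(8*17) + 36 = 3*136 + 36 = 408 + 36 = 444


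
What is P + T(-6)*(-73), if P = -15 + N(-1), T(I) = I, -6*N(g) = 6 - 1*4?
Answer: 1268/3 ≈ 422.67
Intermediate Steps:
N(g) = -1/3 (N(g) = -(6 - 1*4)/6 = -(6 - 4)/6 = -1/6*2 = -1/3)
P = -46/3 (P = -15 - 1/3 = -46/3 ≈ -15.333)
P + T(-6)*(-73) = -46/3 - 6*(-73) = -46/3 + 438 = 1268/3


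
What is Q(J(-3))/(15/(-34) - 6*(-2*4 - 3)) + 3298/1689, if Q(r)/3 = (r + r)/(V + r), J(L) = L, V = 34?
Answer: 75618278/38902737 ≈ 1.9438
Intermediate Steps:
Q(r) = 6*r/(34 + r) (Q(r) = 3*((r + r)/(34 + r)) = 3*((2*r)/(34 + r)) = 3*(2*r/(34 + r)) = 6*r/(34 + r))
Q(J(-3))/(15/(-34) - 6*(-2*4 - 3)) + 3298/1689 = (6*(-3)/(34 - 3))/(15/(-34) - 6*(-2*4 - 3)) + 3298/1689 = (6*(-3)/31)/(15*(-1/34) - 6*(-8 - 3)) + 3298*(1/1689) = (6*(-3)*(1/31))/(-15/34 - 6*(-11)) + 3298/1689 = -18/(31*(-15/34 + 66)) + 3298/1689 = -18/(31*2229/34) + 3298/1689 = -18/31*34/2229 + 3298/1689 = -204/23033 + 3298/1689 = 75618278/38902737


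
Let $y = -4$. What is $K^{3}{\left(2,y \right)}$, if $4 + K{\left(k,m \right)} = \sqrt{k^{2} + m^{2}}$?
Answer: $-304 + 136 \sqrt{5} \approx 0.10524$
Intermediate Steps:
$K{\left(k,m \right)} = -4 + \sqrt{k^{2} + m^{2}}$
$K^{3}{\left(2,y \right)} = \left(-4 + \sqrt{2^{2} + \left(-4\right)^{2}}\right)^{3} = \left(-4 + \sqrt{4 + 16}\right)^{3} = \left(-4 + \sqrt{20}\right)^{3} = \left(-4 + 2 \sqrt{5}\right)^{3}$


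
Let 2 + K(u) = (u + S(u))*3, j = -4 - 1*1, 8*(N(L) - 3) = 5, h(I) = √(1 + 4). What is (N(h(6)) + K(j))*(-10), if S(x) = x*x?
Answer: -2465/4 ≈ -616.25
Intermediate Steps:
h(I) = √5
S(x) = x²
N(L) = 29/8 (N(L) = 3 + (⅛)*5 = 3 + 5/8 = 29/8)
j = -5 (j = -4 - 1 = -5)
K(u) = -2 + 3*u + 3*u² (K(u) = -2 + (u + u²)*3 = -2 + (3*u + 3*u²) = -2 + 3*u + 3*u²)
(N(h(6)) + K(j))*(-10) = (29/8 + (-2 + 3*(-5) + 3*(-5)²))*(-10) = (29/8 + (-2 - 15 + 3*25))*(-10) = (29/8 + (-2 - 15 + 75))*(-10) = (29/8 + 58)*(-10) = (493/8)*(-10) = -2465/4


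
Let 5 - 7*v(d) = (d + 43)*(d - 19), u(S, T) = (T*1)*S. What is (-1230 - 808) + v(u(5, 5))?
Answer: -14669/7 ≈ -2095.6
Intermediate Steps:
u(S, T) = S*T (u(S, T) = T*S = S*T)
v(d) = 5/7 - (-19 + d)*(43 + d)/7 (v(d) = 5/7 - (d + 43)*(d - 19)/7 = 5/7 - (43 + d)*(-19 + d)/7 = 5/7 - (-19 + d)*(43 + d)/7)
(-1230 - 808) + v(u(5, 5)) = (-1230 - 808) + (822/7 - 120*5/7 - (5*5)²/7) = -2038 + (822/7 - 24/7*25 - ⅐*25²) = -2038 + (822/7 - 600/7 - ⅐*625) = -2038 + (822/7 - 600/7 - 625/7) = -2038 - 403/7 = -14669/7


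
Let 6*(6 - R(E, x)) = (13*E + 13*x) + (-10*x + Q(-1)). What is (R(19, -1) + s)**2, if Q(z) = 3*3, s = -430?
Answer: 7823209/36 ≈ 2.1731e+5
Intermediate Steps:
Q(z) = 9
R(E, x) = 9/2 - 13*E/6 - x/2 (R(E, x) = 6 - ((13*E + 13*x) + (-10*x + 9))/6 = 6 - ((13*E + 13*x) + (9 - 10*x))/6 = 6 - (9 + 3*x + 13*E)/6 = 6 + (-3/2 - 13*E/6 - x/2) = 9/2 - 13*E/6 - x/2)
(R(19, -1) + s)**2 = ((9/2 - 13/6*19 - 1/2*(-1)) - 430)**2 = ((9/2 - 247/6 + 1/2) - 430)**2 = (-217/6 - 430)**2 = (-2797/6)**2 = 7823209/36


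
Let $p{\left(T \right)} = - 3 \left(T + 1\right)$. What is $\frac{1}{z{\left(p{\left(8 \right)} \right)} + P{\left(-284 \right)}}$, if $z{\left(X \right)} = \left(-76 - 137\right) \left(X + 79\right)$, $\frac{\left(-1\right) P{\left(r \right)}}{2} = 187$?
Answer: $- \frac{1}{11450} \approx -8.7336 \cdot 10^{-5}$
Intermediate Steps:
$P{\left(r \right)} = -374$ ($P{\left(r \right)} = \left(-2\right) 187 = -374$)
$p{\left(T \right)} = -3 - 3 T$ ($p{\left(T \right)} = - 3 \left(1 + T\right) = -3 - 3 T$)
$z{\left(X \right)} = -16827 - 213 X$ ($z{\left(X \right)} = - 213 \left(79 + X\right) = -16827 - 213 X$)
$\frac{1}{z{\left(p{\left(8 \right)} \right)} + P{\left(-284 \right)}} = \frac{1}{\left(-16827 - 213 \left(-3 - 24\right)\right) - 374} = \frac{1}{\left(-16827 - -5751\right) - 374} = \frac{1}{\left(-16827 + 5751\right) - 374} = \frac{1}{-11076 - 374} = \frac{1}{-11450} = - \frac{1}{11450}$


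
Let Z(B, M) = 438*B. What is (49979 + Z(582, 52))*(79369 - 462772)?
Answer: -116897657685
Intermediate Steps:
(49979 + Z(582, 52))*(79369 - 462772) = (49979 + 438*582)*(79369 - 462772) = (49979 + 254916)*(-383403) = 304895*(-383403) = -116897657685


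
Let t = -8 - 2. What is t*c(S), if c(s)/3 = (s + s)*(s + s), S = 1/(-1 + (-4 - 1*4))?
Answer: -40/27 ≈ -1.4815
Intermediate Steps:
S = -⅑ (S = 1/(-1 + (-4 - 4)) = 1/(-1 - 8) = 1/(-9) = -⅑ ≈ -0.11111)
t = -10
c(s) = 12*s² (c(s) = 3*((s + s)*(s + s)) = 3*((2*s)*(2*s)) = 3*(4*s²) = 12*s²)
t*c(S) = -120*(-⅑)² = -120/81 = -10*4/27 = -40/27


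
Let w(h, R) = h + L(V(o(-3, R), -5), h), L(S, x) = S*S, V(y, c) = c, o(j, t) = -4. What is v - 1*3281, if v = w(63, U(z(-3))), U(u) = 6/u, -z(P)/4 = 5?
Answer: -3193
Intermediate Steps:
L(S, x) = S**2
z(P) = -20 (z(P) = -4*5 = -20)
w(h, R) = 25 + h (w(h, R) = h + (-5)**2 = h + 25 = 25 + h)
v = 88 (v = 25 + 63 = 88)
v - 1*3281 = 88 - 1*3281 = 88 - 3281 = -3193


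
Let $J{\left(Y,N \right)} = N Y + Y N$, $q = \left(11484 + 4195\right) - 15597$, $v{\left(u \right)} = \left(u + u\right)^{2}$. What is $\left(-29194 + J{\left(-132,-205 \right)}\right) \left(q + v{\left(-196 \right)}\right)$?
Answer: $3832272796$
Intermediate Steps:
$v{\left(u \right)} = 4 u^{2}$ ($v{\left(u \right)} = \left(2 u\right)^{2} = 4 u^{2}$)
$q = 82$ ($q = 15679 - 15597 = 82$)
$J{\left(Y,N \right)} = 2 N Y$ ($J{\left(Y,N \right)} = N Y + N Y = 2 N Y$)
$\left(-29194 + J{\left(-132,-205 \right)}\right) \left(q + v{\left(-196 \right)}\right) = \left(-29194 + 2 \left(-205\right) \left(-132\right)\right) \left(82 + 4 \left(-196\right)^{2}\right) = \left(-29194 + 54120\right) \left(82 + 4 \cdot 38416\right) = 24926 \left(82 + 153664\right) = 24926 \cdot 153746 = 3832272796$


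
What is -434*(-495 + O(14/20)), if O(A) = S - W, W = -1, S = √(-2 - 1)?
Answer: 214396 - 434*I*√3 ≈ 2.144e+5 - 751.71*I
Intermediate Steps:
S = I*√3 (S = √(-3) = I*√3 ≈ 1.732*I)
O(A) = 1 + I*√3 (O(A) = I*√3 - 1*(-1) = I*√3 + 1 = 1 + I*√3)
-434*(-495 + O(14/20)) = -434*(-495 + (1 + I*√3)) = -434*(-494 + I*√3) = 214396 - 434*I*√3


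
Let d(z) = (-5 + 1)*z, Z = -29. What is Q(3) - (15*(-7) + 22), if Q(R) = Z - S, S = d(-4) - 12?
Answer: 50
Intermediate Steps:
d(z) = -4*z
S = 4 (S = -4*(-4) - 12 = 16 - 12 = 4)
Q(R) = -33 (Q(R) = -29 - 1*4 = -29 - 4 = -33)
Q(3) - (15*(-7) + 22) = -33 - (15*(-7) + 22) = -33 - (-105 + 22) = -33 - 1*(-83) = -33 + 83 = 50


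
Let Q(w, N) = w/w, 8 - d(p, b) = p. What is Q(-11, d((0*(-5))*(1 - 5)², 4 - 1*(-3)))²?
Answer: 1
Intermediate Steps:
d(p, b) = 8 - p
Q(w, N) = 1
Q(-11, d((0*(-5))*(1 - 5)², 4 - 1*(-3)))² = 1² = 1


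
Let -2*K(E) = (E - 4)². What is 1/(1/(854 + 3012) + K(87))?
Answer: -1933/6658218 ≈ -0.00029032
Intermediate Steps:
K(E) = -(-4 + E)²/2 (K(E) = -(E - 4)²/2 = -(-4 + E)²/2)
1/(1/(854 + 3012) + K(87)) = 1/(1/(854 + 3012) - (-4 + 87)²/2) = 1/(1/3866 - ½*83²) = 1/(1/3866 - ½*6889) = 1/(1/3866 - 6889/2) = 1/(-6658218/1933) = -1933/6658218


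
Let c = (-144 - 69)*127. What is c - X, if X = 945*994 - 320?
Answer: -966061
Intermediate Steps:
X = 939010 (X = 939330 - 320 = 939010)
c = -27051 (c = -213*127 = -27051)
c - X = -27051 - 1*939010 = -27051 - 939010 = -966061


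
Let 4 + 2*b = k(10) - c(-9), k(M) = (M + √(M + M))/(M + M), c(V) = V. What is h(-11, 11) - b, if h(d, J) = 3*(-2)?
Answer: -35/4 - √5/20 ≈ -8.8618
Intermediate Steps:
h(d, J) = -6
k(M) = (M + √2*√M)/(2*M) (k(M) = (M + √(2*M))/((2*M)) = (M + √2*√M)*(1/(2*M)) = (M + √2*√M)/(2*M))
b = 11/4 + √5/20 (b = -2 + ((½ + √2/(2*√10)) - 1*(-9))/2 = -2 + ((½ + √2*(√10/10)/2) + 9)/2 = -2 + ((½ + √5/10) + 9)/2 = -2 + (19/2 + √5/10)/2 = -2 + (19/4 + √5/20) = 11/4 + √5/20 ≈ 2.8618)
h(-11, 11) - b = -6 - (11/4 + √5/20) = -6 + (-11/4 - √5/20) = -35/4 - √5/20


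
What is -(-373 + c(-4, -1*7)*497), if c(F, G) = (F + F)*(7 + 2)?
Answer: 36157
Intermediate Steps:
c(F, G) = 18*F (c(F, G) = (2*F)*9 = 18*F)
-(-373 + c(-4, -1*7)*497) = -(-373 + (18*(-4))*497) = -(-373 - 72*497) = -(-373 - 35784) = -1*(-36157) = 36157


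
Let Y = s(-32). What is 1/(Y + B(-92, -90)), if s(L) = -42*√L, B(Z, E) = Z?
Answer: I/(4*(-23*I + 42*√2)) ≈ -0.0014173 + 0.0036602*I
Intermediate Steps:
Y = -168*I*√2 ≈ -237.59*I
1/(Y + B(-92, -90)) = 1/(-168*I*√2 - 92) = 1/(-92 - 168*I*√2)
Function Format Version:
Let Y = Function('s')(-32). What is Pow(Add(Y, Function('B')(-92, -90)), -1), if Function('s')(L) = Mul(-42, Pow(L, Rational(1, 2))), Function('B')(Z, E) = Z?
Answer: Mul(Rational(1, 4), I, Pow(Add(Mul(-23, I), Mul(42, Pow(2, Rational(1, 2)))), -1)) ≈ Add(-0.0014173, Mul(0.0036602, I))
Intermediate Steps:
Y = Mul(-168, I, Pow(2, Rational(1, 2))) (Y = Mul(-42, Pow(-32, Rational(1, 2))) = Mul(-42, Mul(4, I, Pow(2, Rational(1, 2)))) = Mul(-168, I, Pow(2, Rational(1, 2))) ≈ Mul(-237.59, I))
Pow(Add(Y, Function('B')(-92, -90)), -1) = Pow(Add(Mul(-168, I, Pow(2, Rational(1, 2))), -92), -1) = Pow(Add(-92, Mul(-168, I, Pow(2, Rational(1, 2)))), -1)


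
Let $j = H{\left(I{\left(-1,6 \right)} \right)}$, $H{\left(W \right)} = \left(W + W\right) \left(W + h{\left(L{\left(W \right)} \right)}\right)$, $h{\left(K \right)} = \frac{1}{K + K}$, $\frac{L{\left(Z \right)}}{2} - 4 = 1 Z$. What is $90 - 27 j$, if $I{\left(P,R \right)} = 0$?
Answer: $90$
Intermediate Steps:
$L{\left(Z \right)} = 8 + 2 Z$ ($L{\left(Z \right)} = 8 + 2 \cdot 1 Z = 8 + 2 Z$)
$h{\left(K \right)} = \frac{1}{2 K}$
$H{\left(W \right)} = 2 W \left(W + \frac{1}{2 \left(8 + 2 W\right)}\right)$ ($H{\left(W \right)} = \left(W + W\right) \left(W + \frac{1}{2 \left(8 + 2 W\right)}\right) = 2 W \left(W + \frac{1}{2 \left(8 + 2 W\right)}\right)$)
$j = 0$ ($j = \frac{1}{2} \cdot 0 \frac{1}{4 + 0} \left(1 + 4 \cdot 0 \left(4 + 0\right)\right) = \frac{1}{2} \cdot 0 \cdot \frac{1}{4} \left(1 + 4 \cdot 0 \cdot 4\right) = \frac{1}{2} \cdot 0 \cdot \frac{1}{4} \left(1 + 0\right) = \frac{1}{2} \cdot 0 \cdot \frac{1}{4} \cdot 1 = 0$)
$90 - 27 j = 90 - 0 = 90 + 0 = 90$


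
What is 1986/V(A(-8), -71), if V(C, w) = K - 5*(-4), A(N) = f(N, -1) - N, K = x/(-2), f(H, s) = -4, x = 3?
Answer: 3972/37 ≈ 107.35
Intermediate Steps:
K = -3/2 (K = 3/(-2) = 3*(-½) = -3/2 ≈ -1.5000)
A(N) = -4 - N
V(C, w) = 37/2 (V(C, w) = -3/2 - 5*(-4) = -3/2 + 20 = 37/2)
1986/V(A(-8), -71) = 1986/(37/2) = 1986*(2/37) = 3972/37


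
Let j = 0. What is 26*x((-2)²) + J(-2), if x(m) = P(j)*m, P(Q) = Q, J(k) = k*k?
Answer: 4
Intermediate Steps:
J(k) = k²
x(m) = 0 (x(m) = 0*m = 0)
26*x((-2)²) + J(-2) = 26*0 + (-2)² = 0 + 4 = 4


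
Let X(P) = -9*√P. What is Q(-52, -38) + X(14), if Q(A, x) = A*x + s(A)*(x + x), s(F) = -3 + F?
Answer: 6156 - 9*√14 ≈ 6122.3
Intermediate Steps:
Q(A, x) = A*x + 2*x*(-3 + A) (Q(A, x) = A*x + (-3 + A)*(x + x) = A*x + (-3 + A)*(2*x) = A*x + 2*x*(-3 + A))
Q(-52, -38) + X(14) = 3*(-38)*(-2 - 52) - 9*√14 = 3*(-38)*(-54) - 9*√14 = 6156 - 9*√14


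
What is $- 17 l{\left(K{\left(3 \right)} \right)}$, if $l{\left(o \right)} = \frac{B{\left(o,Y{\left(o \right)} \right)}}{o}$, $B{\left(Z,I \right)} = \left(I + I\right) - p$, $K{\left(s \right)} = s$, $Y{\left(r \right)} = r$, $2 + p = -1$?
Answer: $-51$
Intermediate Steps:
$p = -3$ ($p = -2 - 1 = -3$)
$B{\left(Z,I \right)} = 3 + 2 I$ ($B{\left(Z,I \right)} = \left(I + I\right) - -3 = 2 I + 3 = 3 + 2 I$)
$l{\left(o \right)} = \frac{3 + 2 o}{o}$
$- 17 l{\left(K{\left(3 \right)} \right)} = - 17 \left(2 + \frac{3}{3}\right) = - 17 \left(2 + 3 \cdot \frac{1}{3}\right) = - 17 \left(2 + 1\right) = \left(-17\right) 3 = -51$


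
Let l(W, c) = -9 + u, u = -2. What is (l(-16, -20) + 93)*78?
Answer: 6396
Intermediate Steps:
l(W, c) = -11 (l(W, c) = -9 - 2 = -11)
(l(-16, -20) + 93)*78 = (-11 + 93)*78 = 82*78 = 6396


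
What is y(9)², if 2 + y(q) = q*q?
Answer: 6241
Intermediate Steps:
y(q) = -2 + q² (y(q) = -2 + q*q = -2 + q²)
y(9)² = (-2 + 9²)² = (-2 + 81)² = 79² = 6241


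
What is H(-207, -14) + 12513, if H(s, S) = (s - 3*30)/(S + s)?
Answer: 2765670/221 ≈ 12514.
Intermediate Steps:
H(s, S) = (-90 + s)/(S + s) (H(s, S) = (s - 90)/(S + s) = (-90 + s)/(S + s))
H(-207, -14) + 12513 = (-90 - 207)/(-14 - 207) + 12513 = -297/(-221) + 12513 = -1/221*(-297) + 12513 = 297/221 + 12513 = 2765670/221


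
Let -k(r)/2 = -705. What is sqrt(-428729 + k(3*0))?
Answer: I*sqrt(427319) ≈ 653.7*I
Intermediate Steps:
k(r) = 1410 (k(r) = -2*(-705) = 1410)
sqrt(-428729 + k(3*0)) = sqrt(-428729 + 1410) = sqrt(-427319) = I*sqrt(427319)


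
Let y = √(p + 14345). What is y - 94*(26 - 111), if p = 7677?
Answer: 7990 + 11*√182 ≈ 8138.4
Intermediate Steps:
y = 11*√182 (y = √(7677 + 14345) = √22022 = 11*√182 ≈ 148.40)
y - 94*(26 - 111) = 11*√182 - 94*(26 - 111) = 11*√182 - 94*(-85) = 11*√182 - 1*(-7990) = 11*√182 + 7990 = 7990 + 11*√182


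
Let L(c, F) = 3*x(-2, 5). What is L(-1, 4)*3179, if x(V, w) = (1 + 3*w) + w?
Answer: 200277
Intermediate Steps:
x(V, w) = 1 + 4*w
L(c, F) = 63 (L(c, F) = 3*(1 + 4*5) = 3*(1 + 20) = 3*21 = 63)
L(-1, 4)*3179 = 63*3179 = 200277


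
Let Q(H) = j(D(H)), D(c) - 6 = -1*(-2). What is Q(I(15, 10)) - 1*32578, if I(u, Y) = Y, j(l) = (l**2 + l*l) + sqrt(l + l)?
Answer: -32446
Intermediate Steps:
D(c) = 8 (D(c) = 6 - 1*(-2) = 6 + 2 = 8)
j(l) = 2*l**2 + sqrt(2)*sqrt(l) (j(l) = (l**2 + l**2) + sqrt(2*l) = 2*l**2 + sqrt(2)*sqrt(l))
Q(H) = 132 (Q(H) = 2*8**2 + sqrt(2)*sqrt(8) = 2*64 + sqrt(2)*(2*sqrt(2)) = 128 + 4 = 132)
Q(I(15, 10)) - 1*32578 = 132 - 1*32578 = 132 - 32578 = -32446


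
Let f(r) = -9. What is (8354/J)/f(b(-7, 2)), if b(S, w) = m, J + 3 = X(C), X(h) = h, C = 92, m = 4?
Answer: -8354/801 ≈ -10.429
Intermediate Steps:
J = 89 (J = -3 + 92 = 89)
b(S, w) = 4
(8354/J)/f(b(-7, 2)) = (8354/89)/(-9) = (8354*(1/89))*(-⅑) = (8354/89)*(-⅑) = -8354/801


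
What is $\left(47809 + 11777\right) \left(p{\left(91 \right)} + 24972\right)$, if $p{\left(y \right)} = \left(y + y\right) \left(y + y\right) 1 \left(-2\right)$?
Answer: $-2459471736$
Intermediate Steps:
$p{\left(y \right)} = - 8 y^{2}$ ($p{\left(y \right)} = 2 y 2 y 1 \left(-2\right) = 4 y^{2} \cdot 1 \left(-2\right) = 4 y^{2} \left(-2\right) = - 8 y^{2}$)
$\left(47809 + 11777\right) \left(p{\left(91 \right)} + 24972\right) = \left(47809 + 11777\right) \left(- 8 \cdot 91^{2} + 24972\right) = 59586 \left(\left(-8\right) 8281 + 24972\right) = 59586 \left(-66248 + 24972\right) = 59586 \left(-41276\right) = -2459471736$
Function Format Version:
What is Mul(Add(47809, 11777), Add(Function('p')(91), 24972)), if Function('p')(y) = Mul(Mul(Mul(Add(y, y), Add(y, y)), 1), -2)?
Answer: -2459471736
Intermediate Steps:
Function('p')(y) = Mul(-8, Pow(y, 2)) (Function('p')(y) = Mul(Mul(Mul(Mul(2, y), Mul(2, y)), 1), -2) = Mul(Mul(Mul(4, Pow(y, 2)), 1), -2) = Mul(Mul(4, Pow(y, 2)), -2) = Mul(-8, Pow(y, 2)))
Mul(Add(47809, 11777), Add(Function('p')(91), 24972)) = Mul(Add(47809, 11777), Add(Mul(-8, Pow(91, 2)), 24972)) = Mul(59586, Add(Mul(-8, 8281), 24972)) = Mul(59586, Add(-66248, 24972)) = Mul(59586, -41276) = -2459471736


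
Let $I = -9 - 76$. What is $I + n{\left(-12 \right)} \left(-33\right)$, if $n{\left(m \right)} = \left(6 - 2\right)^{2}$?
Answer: $-613$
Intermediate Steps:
$n{\left(m \right)} = 16$ ($n{\left(m \right)} = 4^{2} = 16$)
$I = -85$
$I + n{\left(-12 \right)} \left(-33\right) = -85 + 16 \left(-33\right) = -85 - 528 = -613$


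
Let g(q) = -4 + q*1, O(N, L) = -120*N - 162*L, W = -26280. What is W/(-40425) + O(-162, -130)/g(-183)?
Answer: -9892716/45815 ≈ -215.93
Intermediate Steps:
O(N, L) = -162*L - 120*N
g(q) = -4 + q
W/(-40425) + O(-162, -130)/g(-183) = -26280/(-40425) + (-162*(-130) - 120*(-162))/(-4 - 183) = -26280*(-1/40425) + (21060 + 19440)/(-187) = 1752/2695 + 40500*(-1/187) = 1752/2695 - 40500/187 = -9892716/45815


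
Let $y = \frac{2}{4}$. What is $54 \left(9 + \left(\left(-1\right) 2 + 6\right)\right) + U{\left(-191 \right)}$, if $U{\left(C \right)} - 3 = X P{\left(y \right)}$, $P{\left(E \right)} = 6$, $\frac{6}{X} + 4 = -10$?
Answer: $\frac{4917}{7} \approx 702.43$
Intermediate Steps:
$y = \frac{1}{2}$ ($y = 2 \cdot \frac{1}{4} = \frac{1}{2} \approx 0.5$)
$X = - \frac{3}{7}$ ($X = \frac{6}{-4 - 10} = \frac{6}{-14} = 6 \left(- \frac{1}{14}\right) = - \frac{3}{7} \approx -0.42857$)
$U{\left(C \right)} = \frac{3}{7}$ ($U{\left(C \right)} = 3 - \frac{18}{7} = \frac{3}{7}$)
$54 \left(9 + \left(\left(-1\right) 2 + 6\right)\right) + U{\left(-191 \right)} = 54 \left(9 + \left(\left(-1\right) 2 + 6\right)\right) + \frac{3}{7} = 54 \left(9 + \left(-2 + 6\right)\right) + \frac{3}{7} = 54 \left(9 + 4\right) + \frac{3}{7} = 54 \cdot 13 + \frac{3}{7} = 702 + \frac{3}{7} = \frac{4917}{7}$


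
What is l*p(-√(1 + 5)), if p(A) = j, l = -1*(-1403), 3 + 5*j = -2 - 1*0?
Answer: -1403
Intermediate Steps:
j = -1 (j = -⅗ + (-2 - 1*0)/5 = -⅗ + (-2 + 0)/5 = -⅗ + (⅕)*(-2) = -⅗ - ⅖ = -1)
l = 1403
p(A) = -1
l*p(-√(1 + 5)) = 1403*(-1) = -1403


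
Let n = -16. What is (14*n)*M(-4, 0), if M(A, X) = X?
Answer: 0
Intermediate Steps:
(14*n)*M(-4, 0) = (14*(-16))*0 = -224*0 = 0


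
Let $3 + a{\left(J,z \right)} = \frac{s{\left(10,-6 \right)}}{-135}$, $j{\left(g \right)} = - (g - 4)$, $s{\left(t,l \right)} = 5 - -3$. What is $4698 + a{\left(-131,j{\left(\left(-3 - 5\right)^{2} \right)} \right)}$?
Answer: $\frac{633817}{135} \approx 4694.9$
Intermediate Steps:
$s{\left(t,l \right)} = 8$ ($s{\left(t,l \right)} = 5 + 3 = 8$)
$j{\left(g \right)} = 4 - g$ ($j{\left(g \right)} = - (g - 4) = - (-4 + g) = 4 - g$)
$a{\left(J,z \right)} = - \frac{413}{135}$ ($a{\left(J,z \right)} = -3 + \frac{8}{-135} = -3 + 8 \left(- \frac{1}{135}\right) = -3 - \frac{8}{135} = - \frac{413}{135}$)
$4698 + a{\left(-131,j{\left(\left(-3 - 5\right)^{2} \right)} \right)} = 4698 - \frac{413}{135} = \frac{633817}{135}$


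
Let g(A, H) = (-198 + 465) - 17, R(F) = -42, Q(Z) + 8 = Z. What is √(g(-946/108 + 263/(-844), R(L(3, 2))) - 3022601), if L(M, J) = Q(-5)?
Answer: I*√3022351 ≈ 1738.5*I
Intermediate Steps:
Q(Z) = -8 + Z
L(M, J) = -13 (L(M, J) = -8 - 5 = -13)
g(A, H) = 250 (g(A, H) = 267 - 17 = 250)
√(g(-946/108 + 263/(-844), R(L(3, 2))) - 3022601) = √(250 - 3022601) = √(-3022351) = I*√3022351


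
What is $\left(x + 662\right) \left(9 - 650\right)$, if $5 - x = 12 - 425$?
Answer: $-692280$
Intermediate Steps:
$x = 418$ ($x = 5 - \left(12 - 425\right) = 5 - -413 = 5 + 413 = 418$)
$\left(x + 662\right) \left(9 - 650\right) = \left(418 + 662\right) \left(9 - 650\right) = 1080 \left(-641\right) = -692280$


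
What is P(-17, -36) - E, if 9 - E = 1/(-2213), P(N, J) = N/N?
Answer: -17705/2213 ≈ -8.0005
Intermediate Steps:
P(N, J) = 1
E = 19918/2213 (E = 9 - 1/(-2213) = 9 - 1*(-1/2213) = 9 + 1/2213 = 19918/2213 ≈ 9.0005)
P(-17, -36) - E = 1 - 1*19918/2213 = 1 - 19918/2213 = -17705/2213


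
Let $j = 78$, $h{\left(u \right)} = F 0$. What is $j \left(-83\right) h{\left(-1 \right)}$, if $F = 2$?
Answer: $0$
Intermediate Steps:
$h{\left(u \right)} = 0$ ($h{\left(u \right)} = 2 \cdot 0 = 0$)
$j \left(-83\right) h{\left(-1 \right)} = 78 \left(-83\right) 0 = \left(-6474\right) 0 = 0$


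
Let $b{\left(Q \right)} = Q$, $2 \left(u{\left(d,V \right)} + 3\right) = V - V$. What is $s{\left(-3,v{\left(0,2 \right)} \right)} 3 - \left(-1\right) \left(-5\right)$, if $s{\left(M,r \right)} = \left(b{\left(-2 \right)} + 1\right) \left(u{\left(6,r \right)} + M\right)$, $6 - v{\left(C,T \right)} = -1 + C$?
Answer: $13$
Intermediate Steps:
$u{\left(d,V \right)} = -3$ ($u{\left(d,V \right)} = -3 + \frac{V - V}{2} = -3 + \frac{1}{2} \cdot 0 = -3 + 0 = -3$)
$v{\left(C,T \right)} = 7 - C$ ($v{\left(C,T \right)} = 6 - \left(-1 + C\right) = 7 - C$)
$s{\left(M,r \right)} = 3 - M$ ($s{\left(M,r \right)} = \left(-2 + 1\right) \left(-3 + M\right) = - (-3 + M) = 3 - M$)
$s{\left(-3,v{\left(0,2 \right)} \right)} 3 - \left(-1\right) \left(-5\right) = \left(3 - -3\right) 3 - \left(-1\right) \left(-5\right) = \left(3 + 3\right) 3 - 5 = 6 \cdot 3 - 5 = 18 - 5 = 13$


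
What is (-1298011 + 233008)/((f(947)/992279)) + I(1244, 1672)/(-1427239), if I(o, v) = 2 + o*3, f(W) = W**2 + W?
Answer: -502759264463449649/427104125228 ≈ -1.1771e+6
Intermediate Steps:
f(W) = W + W**2
I(o, v) = 2 + 3*o
(-1298011 + 233008)/((f(947)/992279)) + I(1244, 1672)/(-1427239) = (-1298011 + 233008)/(((947*(1 + 947))/992279)) + (2 + 3*1244)/(-1427239) = -1065003/((947*948)*(1/992279)) + (2 + 3732)*(-1/1427239) = -1065003/(897756*(1/992279)) + 3734*(-1/1427239) = -1065003/897756/992279 - 3734/1427239 = -1065003*992279/897756 - 3734/1427239 = -352260037279/299252 - 3734/1427239 = -502759264463449649/427104125228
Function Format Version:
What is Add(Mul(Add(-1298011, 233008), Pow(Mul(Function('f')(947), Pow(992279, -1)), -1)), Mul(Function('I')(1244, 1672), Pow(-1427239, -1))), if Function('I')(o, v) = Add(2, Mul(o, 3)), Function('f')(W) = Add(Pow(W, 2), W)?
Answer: Rational(-502759264463449649, 427104125228) ≈ -1.1771e+6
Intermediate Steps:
Function('f')(W) = Add(W, Pow(W, 2))
Function('I')(o, v) = Add(2, Mul(3, o))
Add(Mul(Add(-1298011, 233008), Pow(Mul(Function('f')(947), Pow(992279, -1)), -1)), Mul(Function('I')(1244, 1672), Pow(-1427239, -1))) = Add(Mul(Add(-1298011, 233008), Pow(Mul(Mul(947, Add(1, 947)), Pow(992279, -1)), -1)), Mul(Add(2, Mul(3, 1244)), Pow(-1427239, -1))) = Add(Mul(-1065003, Pow(Mul(Mul(947, 948), Rational(1, 992279)), -1)), Mul(Add(2, 3732), Rational(-1, 1427239))) = Add(Mul(-1065003, Pow(Mul(897756, Rational(1, 992279)), -1)), Mul(3734, Rational(-1, 1427239))) = Add(Mul(-1065003, Pow(Rational(897756, 992279), -1)), Rational(-3734, 1427239)) = Add(Mul(-1065003, Rational(992279, 897756)), Rational(-3734, 1427239)) = Add(Rational(-352260037279, 299252), Rational(-3734, 1427239)) = Rational(-502759264463449649, 427104125228)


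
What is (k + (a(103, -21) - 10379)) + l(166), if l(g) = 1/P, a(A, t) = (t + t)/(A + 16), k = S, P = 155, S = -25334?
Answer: -94104668/2635 ≈ -35713.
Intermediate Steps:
k = -25334
a(A, t) = 2*t/(16 + A) (a(A, t) = (2*t)/(16 + A) = 2*t/(16 + A))
l(g) = 1/155
(k + (a(103, -21) - 10379)) + l(166) = (-25334 + (2*(-21)/(16 + 103) - 10379)) + 1/155 = (-25334 + (2*(-21)/119 - 10379)) + 1/155 = (-25334 + (2*(-21)*(1/119) - 10379)) + 1/155 = (-25334 + (-6/17 - 10379)) + 1/155 = (-25334 - 176449/17) + 1/155 = -607127/17 + 1/155 = -94104668/2635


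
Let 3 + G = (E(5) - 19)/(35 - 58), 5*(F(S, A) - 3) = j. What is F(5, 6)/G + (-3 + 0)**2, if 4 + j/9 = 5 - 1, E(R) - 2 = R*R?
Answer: 624/77 ≈ 8.1039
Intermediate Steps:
E(R) = 2 + R**2 (E(R) = 2 + R*R = 2 + R**2)
j = 0 (j = -36 + 9*(5 - 1) = -36 + 9*4 = -36 + 36 = 0)
F(S, A) = 3 (F(S, A) = 3 + (1/5)*0 = 3 + 0 = 3)
G = -77/23 (G = -3 + ((2 + 5**2) - 19)/(35 - 58) = -3 + ((2 + 25) - 19)/(-23) = -3 + (27 - 19)*(-1/23) = -3 + 8*(-1/23) = -3 - 8/23 = -77/23 ≈ -3.3478)
F(5, 6)/G + (-3 + 0)**2 = 3/(-77/23) + (-3 + 0)**2 = 3*(-23/77) + (-3)**2 = -69/77 + 9 = 624/77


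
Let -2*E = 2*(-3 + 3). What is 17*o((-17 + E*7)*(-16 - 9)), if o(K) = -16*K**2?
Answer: -49130000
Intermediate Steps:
E = 0 (E = -(-3 + 3) = -0 = -1/2*0 = 0)
17*o((-17 + E*7)*(-16 - 9)) = 17*(-16*(-17 + 0*7)**2*(-16 - 9)**2) = 17*(-16*625*(-17 + 0)**2) = 17*(-16*(-17*(-25))**2) = 17*(-16*425**2) = 17*(-16*180625) = 17*(-2890000) = -49130000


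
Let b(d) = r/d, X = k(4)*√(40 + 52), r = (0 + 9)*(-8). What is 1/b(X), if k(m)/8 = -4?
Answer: 8*√23/9 ≈ 4.2630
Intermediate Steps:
k(m) = -32 (k(m) = 8*(-4) = -32)
r = -72 (r = 9*(-8) = -72)
X = -64*√23 (X = -32*√(40 + 52) = -64*√23 ≈ -306.93)
b(d) = -72/d
1/b(X) = 1/(-72*(-√23/1472)) = 1/(-(-9)*√23/184) = 1/(9*√23/184) = 8*√23/9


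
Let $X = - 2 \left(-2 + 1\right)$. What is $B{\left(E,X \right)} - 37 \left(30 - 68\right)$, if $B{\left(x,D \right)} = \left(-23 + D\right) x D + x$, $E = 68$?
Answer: $-1382$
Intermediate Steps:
$X = 2$ ($X = \left(-2\right) \left(-1\right) = 2$)
$B{\left(x,D \right)} = x + D x \left(-23 + D\right)$ ($B{\left(x,D \right)} = x \left(-23 + D\right) D + x = D x \left(-23 + D\right) + x = x + D x \left(-23 + D\right)$)
$B{\left(E,X \right)} - 37 \left(30 - 68\right) = 68 \left(1 + 2^{2} - 46\right) - 37 \left(30 - 68\right) = 68 \left(1 + 4 - 46\right) - 37 \left(-38\right) = 68 \left(-41\right) - -1406 = -2788 + 1406 = -1382$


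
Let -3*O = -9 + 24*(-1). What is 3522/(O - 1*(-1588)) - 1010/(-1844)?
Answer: 1351593/491426 ≈ 2.7503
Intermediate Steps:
O = 11 (O = -(-9 + 24*(-1))/3 = -(-9 - 24)/3 = -1/3*(-33) = 11)
3522/(O - 1*(-1588)) - 1010/(-1844) = 3522/(11 - 1*(-1588)) - 1010/(-1844) = 3522/(11 + 1588) - 1010*(-1/1844) = 3522/1599 + 505/922 = 3522*(1/1599) + 505/922 = 1174/533 + 505/922 = 1351593/491426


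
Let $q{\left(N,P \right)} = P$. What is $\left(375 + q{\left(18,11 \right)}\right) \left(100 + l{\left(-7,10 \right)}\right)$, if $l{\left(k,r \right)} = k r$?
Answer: $11580$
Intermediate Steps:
$\left(375 + q{\left(18,11 \right)}\right) \left(100 + l{\left(-7,10 \right)}\right) = \left(375 + 11\right) \left(100 - 70\right) = 386 \left(100 - 70\right) = 386 \cdot 30 = 11580$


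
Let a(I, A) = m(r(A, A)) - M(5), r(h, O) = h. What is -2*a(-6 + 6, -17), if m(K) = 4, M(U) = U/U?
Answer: -6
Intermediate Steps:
M(U) = 1
a(I, A) = 3 (a(I, A) = 4 - 1*1 = 4 - 1 = 3)
-2*a(-6 + 6, -17) = -2*3 = -6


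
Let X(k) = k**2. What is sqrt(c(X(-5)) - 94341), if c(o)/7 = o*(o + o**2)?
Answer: sqrt(19409) ≈ 139.32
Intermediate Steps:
c(o) = 7*o*(o + o**2) (c(o) = 7*(o*(o + o**2)) = 7*o*(o + o**2))
sqrt(c(X(-5)) - 94341) = sqrt(7*((-5)**2)**2*(1 + (-5)**2) - 94341) = sqrt(7*25**2*(1 + 25) - 94341) = sqrt(7*625*26 - 94341) = sqrt(113750 - 94341) = sqrt(19409)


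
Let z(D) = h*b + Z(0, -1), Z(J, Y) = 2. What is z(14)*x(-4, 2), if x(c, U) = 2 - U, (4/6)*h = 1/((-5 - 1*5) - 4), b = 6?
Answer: 0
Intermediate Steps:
h = -3/28 (h = 3/(2*((-5 - 1*5) - 4)) = 3/(2*((-5 - 5) - 4)) = 3/(2*(-10 - 4)) = (3/2)/(-14) = (3/2)*(-1/14) = -3/28 ≈ -0.10714)
z(D) = 19/14 (z(D) = -3/28*6 + 2 = -9/14 + 2 = 19/14)
z(14)*x(-4, 2) = 19*(2 - 1*2)/14 = 19*(2 - 2)/14 = (19/14)*0 = 0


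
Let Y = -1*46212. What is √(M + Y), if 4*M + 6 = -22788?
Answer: I*√207642/2 ≈ 227.84*I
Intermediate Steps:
M = -11397/2 (M = -3/2 + (¼)*(-22788) = -3/2 - 5697 = -11397/2 ≈ -5698.5)
Y = -46212
√(M + Y) = √(-11397/2 - 46212) = √(-103821/2) = I*√207642/2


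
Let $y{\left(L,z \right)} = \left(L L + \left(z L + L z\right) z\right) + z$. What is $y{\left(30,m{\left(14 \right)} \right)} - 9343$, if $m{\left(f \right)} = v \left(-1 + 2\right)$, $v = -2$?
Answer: $-8205$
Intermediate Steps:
$m{\left(f \right)} = -2$ ($m{\left(f \right)} = - 2 \left(-1 + 2\right) = \left(-2\right) 1 = -2$)
$y{\left(L,z \right)} = z + L^{2} + 2 L z^{2}$ ($y{\left(L,z \right)} = \left(L^{2} + \left(L z + L z\right) z\right) + z = \left(L^{2} + 2 L z z\right) + z = \left(L^{2} + 2 L z^{2}\right) + z = z + L^{2} + 2 L z^{2}$)
$y{\left(30,m{\left(14 \right)} \right)} - 9343 = \left(-2 + 30^{2} + 2 \cdot 30 \left(-2\right)^{2}\right) - 9343 = \left(-2 + 900 + 2 \cdot 30 \cdot 4\right) - 9343 = \left(-2 + 900 + 240\right) - 9343 = 1138 - 9343 = -8205$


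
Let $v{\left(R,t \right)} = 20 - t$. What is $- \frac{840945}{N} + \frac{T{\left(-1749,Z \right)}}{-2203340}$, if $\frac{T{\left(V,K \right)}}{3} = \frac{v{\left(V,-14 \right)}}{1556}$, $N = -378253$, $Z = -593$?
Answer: $\frac{1441546655110497}{648400732785560} \approx 2.2232$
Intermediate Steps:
$T{\left(V,K \right)} = \frac{51}{778}$ ($T{\left(V,K \right)} = 3 \frac{20 - -14}{1556} = 3 \left(20 + 14\right) \frac{1}{1556} = 3 \cdot 34 \cdot \frac{1}{1556} = 3 \cdot \frac{17}{778} = \frac{51}{778}$)
$- \frac{840945}{N} + \frac{T{\left(-1749,Z \right)}}{-2203340} = - \frac{840945}{-378253} + \frac{51}{778 \left(-2203340\right)} = \left(-840945\right) \left(- \frac{1}{378253}\right) + \frac{51}{778} \left(- \frac{1}{2203340}\right) = \frac{840945}{378253} - \frac{51}{1714198520} = \frac{1441546655110497}{648400732785560}$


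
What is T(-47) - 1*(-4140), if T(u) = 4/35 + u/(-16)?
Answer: 2320109/560 ≈ 4143.1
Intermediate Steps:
T(u) = 4/35 - u/16 (T(u) = 4*(1/35) + u*(-1/16) = 4/35 - u/16)
T(-47) - 1*(-4140) = (4/35 - 1/16*(-47)) - 1*(-4140) = (4/35 + 47/16) + 4140 = 1709/560 + 4140 = 2320109/560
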